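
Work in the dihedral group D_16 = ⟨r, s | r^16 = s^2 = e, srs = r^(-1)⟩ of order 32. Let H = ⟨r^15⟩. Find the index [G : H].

2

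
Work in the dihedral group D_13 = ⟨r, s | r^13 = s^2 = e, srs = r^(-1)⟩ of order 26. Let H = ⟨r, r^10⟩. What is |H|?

|⟨r⟩| = 13 and |⟨r^10⟩| = 13, so |H| is a multiple of lcm(13, 13) = 13 and divides |G| = 26.
Closing under the operation: H = {e, r, r^2, r^3, r^4, r^5, r^6, r^7, r^8, r^9, r^10, r^11, r^12}, so |H| = 13.

13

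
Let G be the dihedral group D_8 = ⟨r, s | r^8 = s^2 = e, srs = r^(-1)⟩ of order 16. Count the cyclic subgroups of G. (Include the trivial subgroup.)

A cyclic subgroup of order d is generated by each of its φ(d) elements of order d, so the cyclic subgroups of order d number (#elements of order d)/φ(d).
Cyclic subgroups by order — order 1: 1; order 2: 9; order 4: 1; order 8: 1.
Total: 12.

12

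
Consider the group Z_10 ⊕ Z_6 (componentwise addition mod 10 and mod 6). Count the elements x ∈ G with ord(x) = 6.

6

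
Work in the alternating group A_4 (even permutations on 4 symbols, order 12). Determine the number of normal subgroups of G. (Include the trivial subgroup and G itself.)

G has 10 subgroups. Checking conjugation-invariance by order — order 1: 1/1 normal; order 2: 0/3 normal; order 3: 0/4 normal; order 4: 1/1 normal; order 12: 1/1 normal.
Total normal subgroups: 3.

3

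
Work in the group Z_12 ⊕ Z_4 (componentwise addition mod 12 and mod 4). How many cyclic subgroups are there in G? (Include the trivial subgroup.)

Group the elements of G by the cyclic subgroup they generate; each cyclic subgroup of order d accounts for φ(d) elements.
Cyclic subgroups by order — order 1: 1; order 2: 3; order 3: 1; order 4: 6; order 6: 3; order 12: 6.
Total: 20.

20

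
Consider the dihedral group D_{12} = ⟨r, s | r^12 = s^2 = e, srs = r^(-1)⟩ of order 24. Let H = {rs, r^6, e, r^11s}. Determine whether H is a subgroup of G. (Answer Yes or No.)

No

Closure fails: r^11s · rs = r^10 ∉ H. So H is not a subgroup.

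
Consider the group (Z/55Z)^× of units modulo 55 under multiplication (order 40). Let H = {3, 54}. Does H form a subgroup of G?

The identity 1 ∉ H, so H is not a subgroup.

No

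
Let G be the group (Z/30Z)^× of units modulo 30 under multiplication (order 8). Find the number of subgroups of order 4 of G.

|G| = 8 and 4 | 8, so subgroups of order 4 are possible by Lagrange.
The subgroups of order 4 are: {1, 11, 19, 29}; {1, 7, 13, 19}; {1, 17, 19, 23}.
So G has 3 subgroups of order 4.

3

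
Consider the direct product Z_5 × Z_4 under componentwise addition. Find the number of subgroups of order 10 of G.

|G| = 20 and 10 | 20, so subgroups of order 10 are possible by Lagrange.
The subgroups of order 10 are: {(0,0), (0,2), (1,0), (1,2), (2,0), (2,2), (3,0), (3,2), (4,0), (4,2)}.
So G has 1 subgroup of order 10.

1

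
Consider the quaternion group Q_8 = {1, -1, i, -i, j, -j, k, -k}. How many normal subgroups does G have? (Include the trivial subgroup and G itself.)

6

G has 6 subgroups. Checking conjugation-invariance by order — order 1: 1/1 normal; order 2: 1/1 normal; order 4: 3/3 normal; order 8: 1/1 normal.
Total normal subgroups: 6.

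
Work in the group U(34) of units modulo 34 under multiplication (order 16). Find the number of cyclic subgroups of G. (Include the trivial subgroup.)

5

Each element a generates a cyclic subgroup ⟨a⟩; distinct elements may generate the same one (a cyclic group of order d has φ(d) generators).
Cyclic subgroups by order — order 1: 1; order 2: 1; order 4: 1; order 8: 1; order 16: 1.
Total: 5.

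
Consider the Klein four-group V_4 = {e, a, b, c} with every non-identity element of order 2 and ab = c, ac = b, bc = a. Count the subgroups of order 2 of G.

|G| = 4 and 2 | 4, so subgroups of order 2 are possible by Lagrange.
The subgroups of order 2 are: {e, a}; {e, b}; {e, c}.
So G has 3 subgroups of order 2.

3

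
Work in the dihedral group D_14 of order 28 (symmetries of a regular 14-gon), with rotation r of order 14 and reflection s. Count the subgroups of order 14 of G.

3

|G| = 28 and 14 | 28, so subgroups of order 14 are possible by Lagrange.
The subgroups of order 14 are: {e, r, r^2, r^3, r^4, r^5, r^6, r^7, r^8, r^9, r^10, r^11, r^12, r^13}; {e, r^2, r^4, r^6, r^8, r^10, r^12, s, r^2s, r^4s, r^6s, r^8s, r^10s, r^12s}; {e, r^2, r^4, r^6, r^8, r^10, r^12, rs, r^3s, r^5s, r^7s, r^9s, r^11s, r^13s}.
So G has 3 subgroups of order 14.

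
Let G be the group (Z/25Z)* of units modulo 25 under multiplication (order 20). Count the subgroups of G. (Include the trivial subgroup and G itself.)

|G| = 20, so by Lagrange every subgroup order divides 20. Divisors: 1, 2, 4, 5, 10, 20.
Subgroups by order — order 1: 1; order 2: 1; order 4: 1; order 5: 1; order 10: 1; order 20: 1.
Total: 1 + 1 + 1 + 1 + 1 + 1 = 6.

6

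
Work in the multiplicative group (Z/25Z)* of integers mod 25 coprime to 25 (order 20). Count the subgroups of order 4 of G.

1

|G| = 20 and 4 | 20, so subgroups of order 4 are possible by Lagrange.
The subgroups of order 4 are: {1, 7, 18, 24}.
So G has 1 subgroup of order 4.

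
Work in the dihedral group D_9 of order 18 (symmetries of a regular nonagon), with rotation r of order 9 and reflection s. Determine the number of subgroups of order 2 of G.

9

|G| = 18 and 2 | 18, so subgroups of order 2 are possible by Lagrange.
The subgroups of order 2 are: {e, r^2s}; {e, r^3s}; {e, r^4s}; {e, r^5s}; … (9 in all).
So G has 9 subgroups of order 2.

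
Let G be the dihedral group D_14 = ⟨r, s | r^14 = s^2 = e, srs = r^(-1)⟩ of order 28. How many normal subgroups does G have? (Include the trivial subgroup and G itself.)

7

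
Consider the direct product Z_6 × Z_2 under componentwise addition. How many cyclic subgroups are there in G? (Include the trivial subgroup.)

8

A cyclic subgroup of order d is generated by each of its φ(d) elements of order d, so the cyclic subgroups of order d number (#elements of order d)/φ(d).
Cyclic subgroups by order — order 1: 1; order 2: 3; order 3: 1; order 6: 3.
Total: 8.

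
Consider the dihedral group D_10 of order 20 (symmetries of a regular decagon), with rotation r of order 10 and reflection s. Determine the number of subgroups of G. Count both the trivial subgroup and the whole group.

|G| = 20, so by Lagrange every subgroup order divides 20. Divisors: 1, 2, 4, 5, 10, 20.
Subgroups by order — order 1: 1; order 2: 11; order 4: 5; order 5: 1; order 10: 3; order 20: 1.
Total: 1 + 11 + 5 + 1 + 3 + 1 = 22.

22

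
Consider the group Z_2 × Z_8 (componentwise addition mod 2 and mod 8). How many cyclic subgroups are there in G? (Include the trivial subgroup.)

8

Each element a generates a cyclic subgroup ⟨a⟩; distinct elements may generate the same one (a cyclic group of order d has φ(d) generators).
Cyclic subgroups by order — order 1: 1; order 2: 3; order 4: 2; order 8: 2.
Total: 8.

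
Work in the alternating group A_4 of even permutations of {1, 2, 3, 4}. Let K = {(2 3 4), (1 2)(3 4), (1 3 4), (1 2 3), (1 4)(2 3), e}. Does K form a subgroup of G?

(1 3 4) ∈ K but its inverse (1 4 3) ∉ K, so K is not a subgroup.

No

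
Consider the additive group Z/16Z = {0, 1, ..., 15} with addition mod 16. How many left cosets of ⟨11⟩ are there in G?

1

|⟨11⟩| = 16 and |G| = 16.
By Lagrange, [G : H] = |G|/|H| = 16/16 = 1.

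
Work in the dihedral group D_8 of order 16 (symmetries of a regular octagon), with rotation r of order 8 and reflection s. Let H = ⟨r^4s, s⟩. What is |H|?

|⟨r^4s⟩| = 2 and |⟨s⟩| = 2, so |H| is a multiple of lcm(2, 2) = 2 and divides |G| = 16.
Closing under the operation: H = {e, r^4, s, r^4s}, so |H| = 4.

4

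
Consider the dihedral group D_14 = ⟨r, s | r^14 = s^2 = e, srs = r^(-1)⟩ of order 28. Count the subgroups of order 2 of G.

15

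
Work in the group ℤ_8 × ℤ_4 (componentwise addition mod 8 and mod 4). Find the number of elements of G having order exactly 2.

3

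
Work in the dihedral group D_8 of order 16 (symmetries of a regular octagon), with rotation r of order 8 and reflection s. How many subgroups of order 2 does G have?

|G| = 16 and 2 | 16, so subgroups of order 2 are possible by Lagrange.
The subgroups of order 2 are: {e, r^2s}; {e, r^3s}; {e, r^4}; {e, r^4s}; … (9 in all).
So G has 9 subgroups of order 2.

9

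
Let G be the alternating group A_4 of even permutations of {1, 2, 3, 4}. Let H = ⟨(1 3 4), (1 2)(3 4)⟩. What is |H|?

|⟨(1 3 4)⟩| = 3 and |⟨(1 2)(3 4)⟩| = 2, so |H| is a multiple of lcm(3, 2) = 6 and divides |G| = 12.
Closing {(1 3 4), (1 2)(3 4)} under the group operation gives all of G, so |H| = 12.

12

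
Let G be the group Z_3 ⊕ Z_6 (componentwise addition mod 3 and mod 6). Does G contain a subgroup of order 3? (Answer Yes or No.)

Yes

3 | 18. A subgroup of order 3 is {(0,0), (0,2), (0,4)}.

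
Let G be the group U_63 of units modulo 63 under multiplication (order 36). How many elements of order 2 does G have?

3

The elements of order 2 are: 8, 55, 62.
That's 3.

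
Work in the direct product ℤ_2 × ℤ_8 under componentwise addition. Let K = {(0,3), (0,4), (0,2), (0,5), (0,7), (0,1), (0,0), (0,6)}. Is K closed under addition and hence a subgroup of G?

Yes

|K| = 8 divides |G| = 16, consistent with Lagrange.
K contains the identity, every element's inverse is in K, and K is closed under +: it is a subgroup.
In fact K = ⟨(0,1)⟩.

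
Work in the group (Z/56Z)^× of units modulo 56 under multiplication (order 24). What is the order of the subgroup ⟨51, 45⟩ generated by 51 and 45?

|⟨51⟩| = 6 and |⟨45⟩| = 6, so |H| is a multiple of lcm(6, 6) = 6 and divides |G| = 24.
Closing under the operation: H = {1, 5, 9, 11, 13, 25, 31, 43, 45, 47, 51, 55}, so |H| = 12.

12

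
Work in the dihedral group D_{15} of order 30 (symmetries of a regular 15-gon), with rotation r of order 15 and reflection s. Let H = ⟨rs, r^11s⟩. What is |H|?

6

|⟨rs⟩| = 2 and |⟨r^11s⟩| = 2, so |H| is a multiple of lcm(2, 2) = 2 and divides |G| = 30.
Closing under the operation: H = {e, r^5, r^10, rs, r^6s, r^11s}, so |H| = 6.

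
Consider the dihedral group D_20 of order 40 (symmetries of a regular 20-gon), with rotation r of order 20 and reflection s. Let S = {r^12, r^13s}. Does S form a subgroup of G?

No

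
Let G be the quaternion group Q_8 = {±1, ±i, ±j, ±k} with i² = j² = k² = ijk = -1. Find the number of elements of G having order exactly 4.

The elements of order 4 are: i, -i, j, -j, k, -k.
That's 6.

6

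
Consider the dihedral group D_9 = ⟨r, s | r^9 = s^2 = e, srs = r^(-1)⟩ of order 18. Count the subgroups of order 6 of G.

3

|G| = 18 and 6 | 18, so subgroups of order 6 are possible by Lagrange.
The subgroups of order 6 are: {e, r^3, r^6, r^2s, r^5s, r^8s}; {e, r^3, r^6, s, r^3s, r^6s}; {e, r^3, r^6, rs, r^4s, r^7s}.
So G has 3 subgroups of order 6.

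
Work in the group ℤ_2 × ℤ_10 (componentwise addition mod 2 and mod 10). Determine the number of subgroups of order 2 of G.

3

|G| = 20 and 2 | 20, so subgroups of order 2 are possible by Lagrange.
The subgroups of order 2 are: {(0,0), (0,5)}; {(0,0), (1,0)}; {(0,0), (1,5)}.
So G has 3 subgroups of order 2.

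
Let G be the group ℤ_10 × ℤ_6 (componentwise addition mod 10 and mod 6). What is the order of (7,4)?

30

The order of (7,4) in Z_10 × Z_6 is lcm(ord(7) in Z_10, ord(4) in Z_6).
ord(7) = 10 and ord(4) = 3, so |⟨(7,4)⟩| = lcm(10, 3) = 30.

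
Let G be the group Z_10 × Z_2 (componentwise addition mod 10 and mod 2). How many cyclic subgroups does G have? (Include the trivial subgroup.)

Each element a generates a cyclic subgroup ⟨a⟩; distinct elements may generate the same one (a cyclic group of order d has φ(d) generators).
Cyclic subgroups by order — order 1: 1; order 2: 3; order 5: 1; order 10: 3.
Total: 8.

8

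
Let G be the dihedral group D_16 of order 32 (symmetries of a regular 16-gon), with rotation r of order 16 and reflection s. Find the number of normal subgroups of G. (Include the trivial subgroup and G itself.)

G has 36 subgroups. Checking conjugation-invariance by order — order 1: 1/1 normal; order 2: 1/17 normal; order 4: 1/9 normal; order 8: 1/5 normal; order 16: 3/3 normal; order 32: 1/1 normal.
Total normal subgroups: 8.

8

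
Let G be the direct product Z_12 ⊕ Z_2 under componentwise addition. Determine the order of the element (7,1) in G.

The order of (7,1) in Z_12 × Z_2 is lcm(ord(7) in Z_12, ord(1) in Z_2).
ord(7) = 12 and ord(1) = 2, so |⟨(7,1)⟩| = lcm(12, 2) = 12.

12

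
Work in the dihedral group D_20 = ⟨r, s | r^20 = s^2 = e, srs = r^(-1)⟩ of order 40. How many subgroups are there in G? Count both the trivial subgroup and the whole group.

48

|G| = 40, so by Lagrange every subgroup order divides 40. Divisors: 1, 2, 4, 5, 8, 10, 20, 40.
Subgroups by order — order 1: 1; order 2: 21; order 4: 11; order 5: 1; order 8: 5; order 10: 5; order 20: 3; order 40: 1.
Total: 1 + 21 + 11 + 1 + 5 + 5 + 3 + 1 = 48.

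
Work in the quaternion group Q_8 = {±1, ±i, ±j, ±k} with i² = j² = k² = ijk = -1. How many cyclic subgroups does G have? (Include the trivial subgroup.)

5

A cyclic subgroup of order d is generated by each of its φ(d) elements of order d, so the cyclic subgroups of order d number (#elements of order d)/φ(d).
Cyclic subgroups by order — order 1: 1; order 2: 1; order 4: 3.
Total: 5.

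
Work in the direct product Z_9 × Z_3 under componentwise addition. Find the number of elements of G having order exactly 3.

An element (a,b) has order lcm(ord(a), ord(b)); count pairs with lcm equal to 3.
Enumerating gives 8 such elements.

8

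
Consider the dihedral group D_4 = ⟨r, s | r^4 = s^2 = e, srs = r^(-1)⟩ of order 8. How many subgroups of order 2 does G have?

5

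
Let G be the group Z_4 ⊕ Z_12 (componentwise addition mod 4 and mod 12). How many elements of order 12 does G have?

An element (a,b) has order lcm(ord(a), ord(b)); count pairs with lcm equal to 12.
Enumerating gives 24 such elements.

24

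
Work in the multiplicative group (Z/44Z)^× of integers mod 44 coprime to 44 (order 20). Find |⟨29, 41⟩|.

|⟨29⟩| = 10 and |⟨41⟩| = 10, so |H| is a multiple of lcm(10, 10) = 10 and divides |G| = 20.
Closing under the operation: H = {1, 5, 9, 13, 17, 21, 25, 29, 37, 41}, so |H| = 10.

10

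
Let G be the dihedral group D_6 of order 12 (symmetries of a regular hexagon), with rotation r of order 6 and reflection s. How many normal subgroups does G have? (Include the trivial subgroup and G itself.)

G has 16 subgroups. Checking conjugation-invariance by order — order 1: 1/1 normal; order 2: 1/7 normal; order 3: 1/1 normal; order 4: 0/3 normal; order 6: 3/3 normal; order 12: 1/1 normal.
Total normal subgroups: 7.

7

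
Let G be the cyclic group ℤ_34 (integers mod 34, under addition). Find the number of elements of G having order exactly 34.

16

In a cyclic group of order 34, the number of elements of order d (for d | 34) is φ(d).
φ(34) = 16.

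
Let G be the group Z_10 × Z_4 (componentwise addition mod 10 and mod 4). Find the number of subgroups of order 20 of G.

3

|G| = 40 and 20 | 40, so subgroups of order 20 are possible by Lagrange.
The subgroups of order 20 are: {(0,0), (0,1), (0,2), (0,3), (2,0), (2,1), (2,2), (2,3), (4,0), (4,1), (4,2), (4,3), (6,0), (6,1), (6,2), (6,3), (8,0), (8,1), (8,2), (8,3)}; {(0,0), (0,2), (1,0), (1,2), (2,0), (2,2), (3,0), (3,2), (4,0), (4,2), (5,0), (5,2), (6,0), (6,2), (7,0), (7,2), (8,0), (8,2), (9,0), (9,2)}; {(0,0), (0,2), (1,1), (1,3), (2,0), (2,2), (3,1), (3,3), (4,0), (4,2), (5,1), (5,3), (6,0), (6,2), (7,1), (7,3), (8,0), (8,2), (9,1), (9,3)}.
So G has 3 subgroups of order 20.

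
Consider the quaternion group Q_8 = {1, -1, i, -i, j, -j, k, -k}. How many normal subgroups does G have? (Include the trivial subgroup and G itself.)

G has 6 subgroups. Checking conjugation-invariance by order — order 1: 1/1 normal; order 2: 1/1 normal; order 4: 3/3 normal; order 8: 1/1 normal.
Total normal subgroups: 6.

6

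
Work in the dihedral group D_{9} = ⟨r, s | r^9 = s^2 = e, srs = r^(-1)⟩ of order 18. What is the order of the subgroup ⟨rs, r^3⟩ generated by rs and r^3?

|⟨rs⟩| = 2 and |⟨r^3⟩| = 3, so |H| is a multiple of lcm(2, 3) = 6 and divides |G| = 18.
Closing under the operation: H = {e, r^3, r^6, rs, r^4s, r^7s}, so |H| = 6.

6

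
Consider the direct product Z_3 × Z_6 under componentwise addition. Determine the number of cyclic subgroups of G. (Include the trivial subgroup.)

10

Group the elements of G by the cyclic subgroup they generate; each cyclic subgroup of order d accounts for φ(d) elements.
Cyclic subgroups by order — order 1: 1; order 2: 1; order 3: 4; order 6: 4.
Total: 10.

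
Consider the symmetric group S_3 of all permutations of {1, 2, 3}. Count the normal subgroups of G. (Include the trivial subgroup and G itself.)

3

G has 6 subgroups. Checking conjugation-invariance by order — order 1: 1/1 normal; order 2: 0/3 normal; order 3: 1/1 normal; order 6: 1/1 normal.
Total normal subgroups: 3.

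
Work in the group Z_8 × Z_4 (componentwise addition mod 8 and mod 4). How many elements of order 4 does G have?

An element (a,b) has order lcm(ord(a), ord(b)); count pairs with lcm equal to 4.
Enumerating gives 12 such elements.

12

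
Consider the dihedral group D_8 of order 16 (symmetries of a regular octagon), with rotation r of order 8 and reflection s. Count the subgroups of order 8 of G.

|G| = 16 and 8 | 16, so subgroups of order 8 are possible by Lagrange.
The subgroups of order 8 are: {e, r, r^2, r^3, r^4, r^5, r^6, r^7}; {e, r^2, r^4, r^6, s, r^2s, r^4s, r^6s}; {e, r^2, r^4, r^6, rs, r^3s, r^5s, r^7s}.
So G has 3 subgroups of order 8.

3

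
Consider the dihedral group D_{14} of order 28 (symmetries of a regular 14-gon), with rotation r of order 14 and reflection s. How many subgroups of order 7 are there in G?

|G| = 28 and 7 | 28, so subgroups of order 7 are possible by Lagrange.
The subgroups of order 7 are: {e, r^2, r^4, r^6, r^8, r^10, r^12}.
So G has 1 subgroup of order 7.

1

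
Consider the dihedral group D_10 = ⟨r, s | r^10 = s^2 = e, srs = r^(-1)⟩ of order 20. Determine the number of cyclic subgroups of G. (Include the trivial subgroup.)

14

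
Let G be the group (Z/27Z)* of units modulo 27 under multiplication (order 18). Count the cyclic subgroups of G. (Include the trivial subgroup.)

A cyclic subgroup of order d is generated by each of its φ(d) elements of order d, so the cyclic subgroups of order d number (#elements of order d)/φ(d).
Cyclic subgroups by order — order 1: 1; order 2: 1; order 3: 1; order 6: 1; order 9: 1; order 18: 1.
Total: 6.

6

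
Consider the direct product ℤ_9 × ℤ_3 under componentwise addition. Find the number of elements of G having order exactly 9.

18

An element (a,b) has order lcm(ord(a), ord(b)); count pairs with lcm equal to 9.
Enumerating gives 18 such elements.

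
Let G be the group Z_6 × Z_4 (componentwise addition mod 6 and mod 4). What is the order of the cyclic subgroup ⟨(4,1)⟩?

12

The order of (4,1) in Z_6 × Z_4 is lcm(ord(4) in Z_6, ord(1) in Z_4).
ord(4) = 3 and ord(1) = 4, so |⟨(4,1)⟩| = lcm(3, 4) = 12.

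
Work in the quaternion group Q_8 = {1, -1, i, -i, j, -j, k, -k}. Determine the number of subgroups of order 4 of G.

3

|G| = 8 and 4 | 8, so subgroups of order 4 are possible by Lagrange.
The subgroups of order 4 are: {1, -1, i, -i}; {1, -1, j, -j}; {1, -1, k, -k}.
So G has 3 subgroups of order 4.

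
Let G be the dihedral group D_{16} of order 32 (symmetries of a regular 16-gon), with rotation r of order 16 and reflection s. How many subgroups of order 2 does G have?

17

|G| = 32 and 2 | 32, so subgroups of order 2 are possible by Lagrange.
The subgroups of order 2 are: {e, r^10s}; {e, r^11s}; {e, r^12s}; {e, r^13s}; … (17 in all).
So G has 17 subgroups of order 2.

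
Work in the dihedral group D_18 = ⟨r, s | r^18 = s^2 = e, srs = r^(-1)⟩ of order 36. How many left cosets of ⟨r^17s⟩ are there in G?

18

|⟨r^17s⟩| = 2 and |G| = 36.
By Lagrange, [G : H] = |G|/|H| = 36/2 = 18.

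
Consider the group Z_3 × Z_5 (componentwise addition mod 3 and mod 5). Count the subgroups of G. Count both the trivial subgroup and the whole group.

4

|G| = 15, so by Lagrange every subgroup order divides 15. Divisors: 1, 3, 5, 15.
Subgroups by order — order 1: 1; order 3: 1; order 5: 1; order 15: 1.
Total: 1 + 1 + 1 + 1 = 4.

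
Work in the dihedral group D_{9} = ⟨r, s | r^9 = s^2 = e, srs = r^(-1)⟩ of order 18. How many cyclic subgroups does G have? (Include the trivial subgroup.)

12

A cyclic subgroup of order d is generated by each of its φ(d) elements of order d, so the cyclic subgroups of order d number (#elements of order d)/φ(d).
Cyclic subgroups by order — order 1: 1; order 2: 9; order 3: 1; order 9: 1.
Total: 12.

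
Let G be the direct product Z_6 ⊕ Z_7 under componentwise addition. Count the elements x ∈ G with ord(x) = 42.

12

An element (a,b) has order lcm(ord(a), ord(b)); count pairs with lcm equal to 42.
Enumerating gives 12 such elements.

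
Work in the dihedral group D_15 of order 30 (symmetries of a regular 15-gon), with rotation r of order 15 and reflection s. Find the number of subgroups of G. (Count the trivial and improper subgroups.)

|G| = 30, so by Lagrange every subgroup order divides 30. Divisors: 1, 2, 3, 5, 6, 10, 15, 30.
Subgroups by order — order 1: 1; order 2: 15; order 3: 1; order 5: 1; order 6: 5; order 10: 3; order 15: 1; order 30: 1.
Total: 1 + 15 + 1 + 1 + 5 + 3 + 1 + 1 = 28.

28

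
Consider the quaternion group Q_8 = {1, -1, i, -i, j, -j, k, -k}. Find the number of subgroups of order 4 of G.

3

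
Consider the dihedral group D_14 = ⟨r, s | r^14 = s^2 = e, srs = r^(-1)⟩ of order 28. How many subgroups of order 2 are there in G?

15

|G| = 28 and 2 | 28, so subgroups of order 2 are possible by Lagrange.
The subgroups of order 2 are: {e, r^10s}; {e, r^11s}; {e, r^12s}; {e, r^13s}; … (15 in all).
So G has 15 subgroups of order 2.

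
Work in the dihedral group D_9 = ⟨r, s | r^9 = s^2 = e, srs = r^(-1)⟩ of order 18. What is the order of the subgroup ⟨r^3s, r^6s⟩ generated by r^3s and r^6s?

|⟨r^3s⟩| = 2 and |⟨r^6s⟩| = 2, so |H| is a multiple of lcm(2, 2) = 2 and divides |G| = 18.
Closing under the operation: H = {e, r^3, r^6, s, r^3s, r^6s}, so |H| = 6.

6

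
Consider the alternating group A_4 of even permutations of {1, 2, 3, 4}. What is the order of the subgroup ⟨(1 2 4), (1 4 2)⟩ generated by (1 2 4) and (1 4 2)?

3

|⟨(1 2 4)⟩| = 3 and |⟨(1 4 2)⟩| = 3, so |H| is a multiple of lcm(3, 3) = 3 and divides |G| = 12.
Closing under the operation: H = {e, (1 2 4), (1 4 2)}, so |H| = 3.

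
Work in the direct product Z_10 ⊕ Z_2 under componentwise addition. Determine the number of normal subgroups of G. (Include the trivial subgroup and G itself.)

10

G is abelian, so every subgroup is normal.
G has 10 subgroups in total, hence 10 normal subgroups.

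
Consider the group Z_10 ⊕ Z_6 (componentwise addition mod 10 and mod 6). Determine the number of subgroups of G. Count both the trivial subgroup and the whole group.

|G| = 60, so by Lagrange every subgroup order divides 60. Divisors: 1, 2, 3, 4, 5, 6, 10, 12, 15, 20, 30, 60.
Subgroups by order — order 1: 1; order 2: 3; order 3: 1; order 4: 1; order 5: 1; order 6: 3; order 10: 3; order 12: 1; order 15: 1; order 20: 1; order 30: 3; order 60: 1.
Total: 1 + 3 + 1 + 1 + 1 + 3 + 3 + 1 + 1 + 1 + 3 + 1 = 20.

20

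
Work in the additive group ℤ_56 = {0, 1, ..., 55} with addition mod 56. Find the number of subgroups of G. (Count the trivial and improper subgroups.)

8

A cyclic group of order 56 has exactly one subgroup for each divisor of 56.
Divisors of 56: 1, 2, 4, 7, 8, 14, 28, 56.
So ℤ_56 has 8 subgroups.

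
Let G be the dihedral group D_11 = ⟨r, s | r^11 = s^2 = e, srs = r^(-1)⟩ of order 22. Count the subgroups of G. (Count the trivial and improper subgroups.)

14

|G| = 22, so by Lagrange every subgroup order divides 22. Divisors: 1, 2, 11, 22.
Subgroups by order — order 1: 1; order 2: 11; order 11: 1; order 22: 1.
Total: 1 + 11 + 1 + 1 = 14.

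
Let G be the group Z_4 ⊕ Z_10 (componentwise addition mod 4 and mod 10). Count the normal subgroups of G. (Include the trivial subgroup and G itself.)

16

G is abelian, so every subgroup is normal.
G has 16 subgroups in total, hence 16 normal subgroups.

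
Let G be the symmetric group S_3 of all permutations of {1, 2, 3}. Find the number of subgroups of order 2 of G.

3

|G| = 6 and 2 | 6, so subgroups of order 2 are possible by Lagrange.
The subgroups of order 2 are: {e, (1 2)}; {e, (1 3)}; {e, (2 3)}.
So G has 3 subgroups of order 2.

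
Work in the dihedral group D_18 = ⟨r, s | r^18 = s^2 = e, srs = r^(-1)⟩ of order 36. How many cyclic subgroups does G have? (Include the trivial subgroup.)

Each element a generates a cyclic subgroup ⟨a⟩; distinct elements may generate the same one (a cyclic group of order d has φ(d) generators).
Cyclic subgroups by order — order 1: 1; order 2: 19; order 3: 1; order 6: 1; order 9: 1; order 18: 1.
Total: 24.

24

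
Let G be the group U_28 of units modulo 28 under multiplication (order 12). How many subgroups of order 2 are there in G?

|G| = 12 and 2 | 12, so subgroups of order 2 are possible by Lagrange.
The subgroups of order 2 are: {1, 13}; {1, 15}; {1, 27}.
So G has 3 subgroups of order 2.

3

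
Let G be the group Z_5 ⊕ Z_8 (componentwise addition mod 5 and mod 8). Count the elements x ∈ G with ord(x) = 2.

An element (a,b) has order lcm(ord(a), ord(b)); count pairs with lcm equal to 2.
Enumerating gives 1 such elements.

1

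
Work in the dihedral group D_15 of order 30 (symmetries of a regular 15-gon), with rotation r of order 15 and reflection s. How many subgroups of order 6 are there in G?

5

|G| = 30 and 6 | 30, so subgroups of order 6 are possible by Lagrange.
The subgroups of order 6 are: {e, r^5, r^10, s, r^5s, r^10s}; {e, r^5, r^10, rs, r^6s, r^11s}; {e, r^5, r^10, r^2s, r^7s, r^12s}; {e, r^5, r^10, r^3s, r^8s, r^13s}; … (5 in all).
So G has 5 subgroups of order 6.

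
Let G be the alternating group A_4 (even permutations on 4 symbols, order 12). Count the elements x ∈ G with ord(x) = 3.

8

The elements of order 3 are: (2 3 4), (2 4 3), (1 2 3), (1 2 4), (1 3 2), (1 3 4), (1 4 2), (1 4 3).
That's 8.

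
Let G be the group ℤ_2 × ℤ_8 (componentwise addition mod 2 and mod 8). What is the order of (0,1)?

The order of (0,1) in Z_2 × Z_8 is lcm(ord(0) in Z_2, ord(1) in Z_8).
ord(0) = 1 and ord(1) = 8, so |⟨(0,1)⟩| = lcm(1, 8) = 8.

8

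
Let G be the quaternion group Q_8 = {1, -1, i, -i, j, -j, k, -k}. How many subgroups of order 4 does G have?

|G| = 8 and 4 | 8, so subgroups of order 4 are possible by Lagrange.
The subgroups of order 4 are: {1, -1, i, -i}; {1, -1, j, -j}; {1, -1, k, -k}.
So G has 3 subgroups of order 4.

3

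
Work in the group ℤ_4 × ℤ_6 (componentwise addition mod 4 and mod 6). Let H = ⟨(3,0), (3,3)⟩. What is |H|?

|⟨(3,0)⟩| = 4 and |⟨(3,3)⟩| = 4, so |H| is a multiple of lcm(4, 4) = 4 and divides |G| = 24.
Closing under the operation: H = {(0,0), (0,3), (1,0), (1,3), (2,0), (2,3), (3,0), (3,3)}, so |H| = 8.

8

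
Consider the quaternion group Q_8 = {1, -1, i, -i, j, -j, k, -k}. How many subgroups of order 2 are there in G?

1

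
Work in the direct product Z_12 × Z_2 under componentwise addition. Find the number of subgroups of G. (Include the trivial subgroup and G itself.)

|G| = 24, so by Lagrange every subgroup order divides 24. Divisors: 1, 2, 3, 4, 6, 8, 12, 24.
Subgroups by order — order 1: 1; order 2: 3; order 3: 1; order 4: 3; order 6: 3; order 8: 1; order 12: 3; order 24: 1.
Total: 1 + 3 + 1 + 3 + 3 + 1 + 3 + 1 = 16.

16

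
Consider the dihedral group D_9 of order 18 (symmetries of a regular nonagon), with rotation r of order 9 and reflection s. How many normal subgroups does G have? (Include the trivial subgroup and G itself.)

G has 16 subgroups. Checking conjugation-invariance by order — order 1: 1/1 normal; order 2: 0/9 normal; order 3: 1/1 normal; order 6: 0/3 normal; order 9: 1/1 normal; order 18: 1/1 normal.
Total normal subgroups: 4.

4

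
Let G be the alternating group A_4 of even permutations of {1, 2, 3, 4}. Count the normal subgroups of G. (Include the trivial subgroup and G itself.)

3

G has 10 subgroups. Checking conjugation-invariance by order — order 1: 1/1 normal; order 2: 0/3 normal; order 3: 0/4 normal; order 4: 1/1 normal; order 12: 1/1 normal.
Total normal subgroups: 3.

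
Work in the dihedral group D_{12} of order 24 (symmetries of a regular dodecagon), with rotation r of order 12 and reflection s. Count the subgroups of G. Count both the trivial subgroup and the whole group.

34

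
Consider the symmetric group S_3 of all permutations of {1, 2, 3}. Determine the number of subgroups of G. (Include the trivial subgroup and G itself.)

6

|G| = 6, so by Lagrange every subgroup order divides 6. Divisors: 1, 2, 3, 6.
Subgroups by order — order 1: 1; order 2: 3; order 3: 1; order 6: 1.
Total: 1 + 3 + 1 + 1 = 6.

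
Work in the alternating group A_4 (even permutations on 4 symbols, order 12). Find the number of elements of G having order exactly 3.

The elements of order 3 are: (2 3 4), (2 4 3), (1 2 3), (1 2 4), (1 3 2), (1 3 4), (1 4 2), (1 4 3).
That's 8.

8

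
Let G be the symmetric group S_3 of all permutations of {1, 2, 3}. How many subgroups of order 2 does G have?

3

|G| = 6 and 2 | 6, so subgroups of order 2 are possible by Lagrange.
The subgroups of order 2 are: {e, (1 2)}; {e, (1 3)}; {e, (2 3)}.
So G has 3 subgroups of order 2.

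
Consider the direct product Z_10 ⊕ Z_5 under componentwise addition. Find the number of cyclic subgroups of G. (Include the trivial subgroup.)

Each element a generates a cyclic subgroup ⟨a⟩; distinct elements may generate the same one (a cyclic group of order d has φ(d) generators).
Cyclic subgroups by order — order 1: 1; order 2: 1; order 5: 6; order 10: 6.
Total: 14.

14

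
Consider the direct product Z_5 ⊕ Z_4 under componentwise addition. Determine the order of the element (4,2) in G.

The order of (4,2) in Z_5 × Z_4 is lcm(ord(4) in Z_5, ord(2) in Z_4).
ord(4) = 5 and ord(2) = 2, so |⟨(4,2)⟩| = lcm(5, 2) = 10.

10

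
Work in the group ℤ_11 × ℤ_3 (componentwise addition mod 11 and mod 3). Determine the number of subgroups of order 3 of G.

1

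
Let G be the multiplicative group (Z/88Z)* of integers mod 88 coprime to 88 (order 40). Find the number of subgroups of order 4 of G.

7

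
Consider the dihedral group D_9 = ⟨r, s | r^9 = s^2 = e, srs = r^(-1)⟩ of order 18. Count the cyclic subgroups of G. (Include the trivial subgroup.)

12

A cyclic subgroup of order d is generated by each of its φ(d) elements of order d, so the cyclic subgroups of order d number (#elements of order d)/φ(d).
Cyclic subgroups by order — order 1: 1; order 2: 9; order 3: 1; order 9: 1.
Total: 12.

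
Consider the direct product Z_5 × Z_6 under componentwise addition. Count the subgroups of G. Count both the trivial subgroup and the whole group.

|G| = 30, so by Lagrange every subgroup order divides 30. Divisors: 1, 2, 3, 5, 6, 10, 15, 30.
Subgroups by order — order 1: 1; order 2: 1; order 3: 1; order 5: 1; order 6: 1; order 10: 1; order 15: 1; order 30: 1.
Total: 1 + 1 + 1 + 1 + 1 + 1 + 1 + 1 = 8.

8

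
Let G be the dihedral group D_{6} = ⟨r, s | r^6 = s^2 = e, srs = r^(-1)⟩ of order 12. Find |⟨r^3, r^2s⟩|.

4

|⟨r^3⟩| = 2 and |⟨r^2s⟩| = 2, so |H| is a multiple of lcm(2, 2) = 2 and divides |G| = 12.
Closing under the operation: H = {e, r^3, r^2s, r^5s}, so |H| = 4.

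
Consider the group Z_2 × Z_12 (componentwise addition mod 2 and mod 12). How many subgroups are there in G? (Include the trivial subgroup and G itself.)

|G| = 24, so by Lagrange every subgroup order divides 24. Divisors: 1, 2, 3, 4, 6, 8, 12, 24.
Subgroups by order — order 1: 1; order 2: 3; order 3: 1; order 4: 3; order 6: 3; order 8: 1; order 12: 3; order 24: 1.
Total: 1 + 3 + 1 + 3 + 3 + 1 + 3 + 1 = 16.

16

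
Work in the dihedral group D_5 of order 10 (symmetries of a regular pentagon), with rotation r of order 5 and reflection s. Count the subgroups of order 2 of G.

5

|G| = 10 and 2 | 10, so subgroups of order 2 are possible by Lagrange.
The subgroups of order 2 are: {e, r^2s}; {e, r^3s}; {e, r^4s}; {e, rs}; … (5 in all).
So G has 5 subgroups of order 2.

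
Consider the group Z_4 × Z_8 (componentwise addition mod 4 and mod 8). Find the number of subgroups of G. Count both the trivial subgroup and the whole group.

22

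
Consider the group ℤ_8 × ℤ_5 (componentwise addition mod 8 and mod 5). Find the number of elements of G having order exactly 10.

4

An element (a,b) has order lcm(ord(a), ord(b)); count pairs with lcm equal to 10.
Enumerating gives 4 such elements.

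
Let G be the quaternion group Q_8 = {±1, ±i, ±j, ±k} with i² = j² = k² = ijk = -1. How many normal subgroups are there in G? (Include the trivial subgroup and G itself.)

G has 6 subgroups. Checking conjugation-invariance by order — order 1: 1/1 normal; order 2: 1/1 normal; order 4: 3/3 normal; order 8: 1/1 normal.
Total normal subgroups: 6.

6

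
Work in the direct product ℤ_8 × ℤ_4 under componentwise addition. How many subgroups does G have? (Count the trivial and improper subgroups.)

22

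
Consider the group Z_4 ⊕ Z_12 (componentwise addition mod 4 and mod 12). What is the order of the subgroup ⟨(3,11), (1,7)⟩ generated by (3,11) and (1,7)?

|⟨(3,11)⟩| = 12 and |⟨(1,7)⟩| = 12, so |H| is a multiple of lcm(12, 12) = 12 and divides |G| = 48.
Closing under the operation: H = {(0,0), (0,2), (0,4), (0,6), (0,8), (0,10), (1,1), (1,3), (1,5), (1,7), (1,9), (1,11), (2,0), (2,2), (2,4), (2,6), (2,8), (2,10), (3,1), (3,3), (3,5), (3,7), (3,9), (3,11)}, so |H| = 24.

24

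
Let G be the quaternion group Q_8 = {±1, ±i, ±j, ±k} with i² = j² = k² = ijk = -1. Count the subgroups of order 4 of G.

3

|G| = 8 and 4 | 8, so subgroups of order 4 are possible by Lagrange.
The subgroups of order 4 are: {1, -1, i, -i}; {1, -1, j, -j}; {1, -1, k, -k}.
So G has 3 subgroups of order 4.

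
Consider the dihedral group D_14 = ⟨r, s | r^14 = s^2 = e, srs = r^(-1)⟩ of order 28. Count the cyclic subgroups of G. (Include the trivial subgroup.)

A cyclic subgroup of order d is generated by each of its φ(d) elements of order d, so the cyclic subgroups of order d number (#elements of order d)/φ(d).
Cyclic subgroups by order — order 1: 1; order 2: 15; order 7: 1; order 14: 1.
Total: 18.

18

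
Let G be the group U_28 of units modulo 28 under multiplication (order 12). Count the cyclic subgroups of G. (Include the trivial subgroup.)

A cyclic subgroup of order d is generated by each of its φ(d) elements of order d, so the cyclic subgroups of order d number (#elements of order d)/φ(d).
Cyclic subgroups by order — order 1: 1; order 2: 3; order 3: 1; order 6: 3.
Total: 8.

8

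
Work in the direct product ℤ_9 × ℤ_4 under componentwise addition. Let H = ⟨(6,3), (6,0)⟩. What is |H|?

|⟨(6,3)⟩| = 12 and |⟨(6,0)⟩| = 3, so |H| is a multiple of lcm(12, 3) = 12 and divides |G| = 36.
Closing under the operation: H = {(0,0), (0,1), (0,2), (0,3), (3,0), (3,1), (3,2), (3,3), (6,0), (6,1), (6,2), (6,3)}, so |H| = 12.

12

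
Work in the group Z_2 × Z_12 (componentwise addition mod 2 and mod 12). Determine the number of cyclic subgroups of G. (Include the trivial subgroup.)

12

Each element a generates a cyclic subgroup ⟨a⟩; distinct elements may generate the same one (a cyclic group of order d has φ(d) generators).
Cyclic subgroups by order — order 1: 1; order 2: 3; order 3: 1; order 4: 2; order 6: 3; order 12: 2.
Total: 12.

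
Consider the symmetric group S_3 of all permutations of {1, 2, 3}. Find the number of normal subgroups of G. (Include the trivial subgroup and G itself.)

3

G has 6 subgroups. Checking conjugation-invariance by order — order 1: 1/1 normal; order 2: 0/3 normal; order 3: 1/1 normal; order 6: 1/1 normal.
Total normal subgroups: 3.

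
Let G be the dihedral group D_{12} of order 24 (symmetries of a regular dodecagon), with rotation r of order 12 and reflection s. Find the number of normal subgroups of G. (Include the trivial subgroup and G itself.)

9

G has 34 subgroups. Checking conjugation-invariance by order — order 1: 1/1 normal; order 2: 1/13 normal; order 3: 1/1 normal; order 4: 1/7 normal; order 6: 1/5 normal; order 8: 0/3 normal; order 12: 3/3 normal; order 24: 1/1 normal.
Total normal subgroups: 9.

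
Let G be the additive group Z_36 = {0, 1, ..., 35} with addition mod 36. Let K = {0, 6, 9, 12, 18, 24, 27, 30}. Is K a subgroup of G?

|K| = 8 does not divide |G| = 36, so by Lagrange K is not a subgroup.

No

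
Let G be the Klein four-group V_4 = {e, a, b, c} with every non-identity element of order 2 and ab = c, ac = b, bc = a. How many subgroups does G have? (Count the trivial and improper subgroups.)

5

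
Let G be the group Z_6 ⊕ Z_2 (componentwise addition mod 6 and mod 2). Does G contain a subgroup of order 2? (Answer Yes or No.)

Yes

2 | 12. A subgroup of order 2 is {(0,0), (0,1)}.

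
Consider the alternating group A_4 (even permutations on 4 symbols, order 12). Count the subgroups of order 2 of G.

|G| = 12 and 2 | 12, so subgroups of order 2 are possible by Lagrange.
The subgroups of order 2 are: {e, (1 2)(3 4)}; {e, (1 3)(2 4)}; {e, (1 4)(2 3)}.
So G has 3 subgroups of order 2.

3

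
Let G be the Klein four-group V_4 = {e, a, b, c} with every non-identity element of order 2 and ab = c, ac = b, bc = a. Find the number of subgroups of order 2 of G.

3

|G| = 4 and 2 | 4, so subgroups of order 2 are possible by Lagrange.
The subgroups of order 2 are: {e, a}; {e, b}; {e, c}.
So G has 3 subgroups of order 2.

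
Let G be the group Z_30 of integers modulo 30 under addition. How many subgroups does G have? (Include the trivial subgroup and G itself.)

A cyclic group of order 30 has exactly one subgroup for each divisor of 30.
Divisors of 30: 1, 2, 3, 5, 6, 10, 15, 30.
So Z_30 has 8 subgroups.

8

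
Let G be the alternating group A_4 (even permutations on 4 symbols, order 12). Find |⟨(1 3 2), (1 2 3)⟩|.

|⟨(1 3 2)⟩| = 3 and |⟨(1 2 3)⟩| = 3, so |H| is a multiple of lcm(3, 3) = 3 and divides |G| = 12.
Closing under the operation: H = {e, (1 2 3), (1 3 2)}, so |H| = 3.

3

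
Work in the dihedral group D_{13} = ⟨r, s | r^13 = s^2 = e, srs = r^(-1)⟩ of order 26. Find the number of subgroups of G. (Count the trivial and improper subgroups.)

16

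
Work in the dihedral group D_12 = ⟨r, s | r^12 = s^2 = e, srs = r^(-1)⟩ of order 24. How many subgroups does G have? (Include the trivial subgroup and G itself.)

34

|G| = 24, so by Lagrange every subgroup order divides 24. Divisors: 1, 2, 3, 4, 6, 8, 12, 24.
Subgroups by order — order 1: 1; order 2: 13; order 3: 1; order 4: 7; order 6: 5; order 8: 3; order 12: 3; order 24: 1.
Total: 1 + 13 + 1 + 7 + 5 + 3 + 3 + 1 = 34.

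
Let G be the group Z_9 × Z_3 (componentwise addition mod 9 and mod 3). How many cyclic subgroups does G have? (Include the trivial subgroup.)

8

A cyclic subgroup of order d is generated by each of its φ(d) elements of order d, so the cyclic subgroups of order d number (#elements of order d)/φ(d).
Cyclic subgroups by order — order 1: 1; order 3: 4; order 9: 3.
Total: 8.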